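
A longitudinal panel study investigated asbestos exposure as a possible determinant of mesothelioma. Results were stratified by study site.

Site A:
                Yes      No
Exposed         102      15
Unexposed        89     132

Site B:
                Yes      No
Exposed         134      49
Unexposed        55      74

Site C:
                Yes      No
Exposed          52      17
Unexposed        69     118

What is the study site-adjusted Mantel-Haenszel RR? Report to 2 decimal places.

RR_MH = Σ(aᵢ·n₀ᵢ/nᵢ) / Σ(cᵢ·n₁ᵢ/nᵢ), with n₁ᵢ = aᵢ+bᵢ (exposed), n₀ᵢ = cᵢ+dᵢ (unexposed), nᵢ = n₁ᵢ+n₀ᵢ.
Stratum 1 (Site A): n₁ = 117, n₀ = 221, n = 338; a·n₀/n = 102·221/338 = 66.6923; c·n₁/n = 89·117/338 = 30.8077
Stratum 2 (Site B): n₁ = 183, n₀ = 129, n = 312; a·n₀/n = 134·129/312 = 55.4038; c·n₁/n = 55·183/312 = 32.2596
Stratum 3 (Site C): n₁ = 69, n₀ = 187, n = 256; a·n₀/n = 52·187/256 = 37.9844; c·n₁/n = 69·69/256 = 18.5977
RR_MH = (66.6923 + 55.4038 + 37.9844) / (30.8077 + 32.2596 + 18.5977) = 160.0805 / 81.6650 = 1.96021

1.96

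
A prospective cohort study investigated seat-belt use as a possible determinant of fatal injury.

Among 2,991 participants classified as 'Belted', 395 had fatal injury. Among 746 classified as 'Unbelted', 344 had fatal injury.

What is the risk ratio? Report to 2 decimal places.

0.29

From the description: a = 395, b = 2596, c = 344, d = 402.
Risk in exposed = 395/2991 = 0.13206; risk in unexposed = 344/746 = 0.46113.
RR = 0.13206 / 0.46113 = 0.28639
The risk is 71% lower among the exposed than among the unexposed.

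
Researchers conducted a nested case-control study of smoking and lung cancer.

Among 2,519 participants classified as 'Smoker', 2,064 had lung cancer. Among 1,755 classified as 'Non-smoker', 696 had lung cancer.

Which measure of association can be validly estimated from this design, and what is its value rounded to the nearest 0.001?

6.902

From the description: a = 2064, b = 455, c = 696, d = 1059.
This is a nested case-control study: participants were sampled on outcome status, so risks in the source population cannot be estimated directly — relative risk is not valid here. The odds ratio is the appropriate measure.
OR = (a·d)/(b·c) = (2064 × 1059) / (455 × 696) = 2185776 / 316680 = 6.90216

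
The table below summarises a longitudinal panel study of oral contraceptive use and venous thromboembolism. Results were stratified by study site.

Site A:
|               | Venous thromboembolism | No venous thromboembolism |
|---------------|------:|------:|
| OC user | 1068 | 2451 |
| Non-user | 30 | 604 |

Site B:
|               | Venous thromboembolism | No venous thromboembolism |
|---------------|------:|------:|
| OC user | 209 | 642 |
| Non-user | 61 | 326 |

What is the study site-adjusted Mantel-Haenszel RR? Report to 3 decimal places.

RR_MH = Σ(aᵢ·n₀ᵢ/nᵢ) / Σ(cᵢ·n₁ᵢ/nᵢ), with n₁ᵢ = aᵢ+bᵢ (exposed), n₀ᵢ = cᵢ+dᵢ (unexposed), nᵢ = n₁ᵢ+n₀ᵢ.
Stratum 1 (Site A): n₁ = 3519, n₀ = 634, n = 4153; a·n₀/n = 1068·634/4153 = 163.0417; c·n₁/n = 30·3519/4153 = 25.4202
Stratum 2 (Site B): n₁ = 851, n₀ = 387, n = 1238; a·n₀/n = 209·387/1238 = 65.3336; c·n₁/n = 61·851/1238 = 41.9313
RR_MH = (163.0417 + 65.3336) / (25.4202 + 41.9313) = 228.3753 / 67.3515 = 3.39080

3.391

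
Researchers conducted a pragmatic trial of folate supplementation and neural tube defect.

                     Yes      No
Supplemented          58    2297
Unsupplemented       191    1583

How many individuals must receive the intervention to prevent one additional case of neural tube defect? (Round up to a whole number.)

Risk in treated group = 58/2355 = 0.02463; risk in control = 191/1774 = 0.10767.
Absolute risk reduction = 0.10767 − 0.02463 = 0.08304
NNT = 1 / ARR = 1 / 0.08304 = 12.043 → round up → 13

13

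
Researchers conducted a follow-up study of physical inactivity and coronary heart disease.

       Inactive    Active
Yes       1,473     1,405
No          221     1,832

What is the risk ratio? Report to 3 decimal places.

2.003

Reading the table with exposure as columns: a = 1473 (Inactive, case), b = 221 (Inactive, non-case), c = 1405 (Active, case), d = 1832.
Risk in exposed = 1473/1694 = 0.86954; risk in unexposed = 1405/3237 = 0.43404.
RR = 0.86954 / 0.43404 = 2.00334
The risk among the exposed is 2.00 times that among the unexposed.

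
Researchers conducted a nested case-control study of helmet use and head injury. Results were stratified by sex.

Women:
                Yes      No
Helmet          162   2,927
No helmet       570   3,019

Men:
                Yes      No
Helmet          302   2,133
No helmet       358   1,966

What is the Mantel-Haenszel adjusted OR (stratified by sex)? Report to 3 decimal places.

OR_MH = Σ(aᵢdᵢ/nᵢ) / Σ(bᵢcᵢ/nᵢ), where nᵢ is the stratum total.
Stratum 1 (Women): n = 6678; a·d/n = 162·3019/6678 = 73.2372; b·c/n = 2927·570/6678 = 249.8338
Stratum 2 (Men): n = 4759; a·d/n = 302·1966/4759 = 124.7598; b·c/n = 2133·358/4759 = 160.4568
OR_MH = (73.2372 + 124.7598) / (249.8338 + 160.4568) = 197.9970 / 410.2906 = 0.48258

0.483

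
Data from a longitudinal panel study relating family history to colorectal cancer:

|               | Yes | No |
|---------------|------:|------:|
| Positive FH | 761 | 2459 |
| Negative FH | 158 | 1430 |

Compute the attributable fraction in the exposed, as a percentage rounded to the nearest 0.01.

Cells: a = 761, b = 2459, c = 158, d = 1430.
Risk in exposed = 761/3220 = 0.23634; risk in unexposed = 158/1588 = 0.09950.
RR = 0.23634/0.09950 = 2.37532
AR% = (RR − 1)/RR × 100 = (2.37532 − 1)/2.37532 × 100 = 57.9004%

57.90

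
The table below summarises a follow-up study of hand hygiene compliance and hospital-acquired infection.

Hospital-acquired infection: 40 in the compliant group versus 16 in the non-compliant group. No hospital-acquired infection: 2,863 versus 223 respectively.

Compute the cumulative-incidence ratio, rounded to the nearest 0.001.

0.206

From the description: a = 40, b = 2863, c = 16, d = 223.
Risk in exposed = 40/2903 = 0.01378; risk in unexposed = 16/239 = 0.06695.
RR = 0.01378 / 0.06695 = 0.20582
The risk is 79% lower among the exposed than among the unexposed.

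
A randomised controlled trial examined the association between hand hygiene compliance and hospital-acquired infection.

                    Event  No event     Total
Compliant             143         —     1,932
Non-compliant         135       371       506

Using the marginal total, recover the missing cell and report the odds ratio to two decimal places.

The missing cell is in the exposed row: 1932 − 143 = 1789.
So a = 143, b = 1789, c = 135, d = 371.
OR = (a·d)/(b·c) = (143 × 371) / (1789 × 135) = 53053 / 241515 = 0.21967

0.22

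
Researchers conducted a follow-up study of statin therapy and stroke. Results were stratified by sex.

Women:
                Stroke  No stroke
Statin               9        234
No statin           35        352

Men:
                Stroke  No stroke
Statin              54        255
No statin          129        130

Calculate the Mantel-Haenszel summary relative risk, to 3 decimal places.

RR_MH = Σ(aᵢ·n₀ᵢ/nᵢ) / Σ(cᵢ·n₁ᵢ/nᵢ), with n₁ᵢ = aᵢ+bᵢ (exposed), n₀ᵢ = cᵢ+dᵢ (unexposed), nᵢ = n₁ᵢ+n₀ᵢ.
Stratum 1 (Women): n₁ = 243, n₀ = 387, n = 630; a·n₀/n = 9·387/630 = 5.5286; c·n₁/n = 35·243/630 = 13.5000
Stratum 2 (Men): n₁ = 309, n₀ = 259, n = 568; a·n₀/n = 54·259/568 = 24.6232; c·n₁/n = 129·309/568 = 70.1778
RR_MH = (5.5286 + 24.6232) / (13.5000 + 70.1778) = 30.1518 / 83.6778 = 0.36033

0.360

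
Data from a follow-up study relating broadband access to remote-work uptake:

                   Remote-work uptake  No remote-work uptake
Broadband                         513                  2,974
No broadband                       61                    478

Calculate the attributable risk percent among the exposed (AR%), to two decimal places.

Cells: a = 513, b = 2974, c = 61, d = 478.
Risk in exposed = 513/3487 = 0.14712; risk in unexposed = 61/539 = 0.11317.
RR = 0.14712/0.11317 = 1.29994
AR% = (RR − 1)/RR × 100 = (1.29994 − 1)/1.29994 × 100 = 23.0736%

23.07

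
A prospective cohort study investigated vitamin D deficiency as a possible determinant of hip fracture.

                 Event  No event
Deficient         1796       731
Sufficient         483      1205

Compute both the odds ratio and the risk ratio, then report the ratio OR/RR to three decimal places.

Cells: a = 1796, b = 731, c = 483, d = 1205.
OR = (1796·1205)/(731·483) = 2164180/353073 = 6.12955
Risk in exposed = 1796/2527 = 0.71072; risk in unexposed = 483/1688 = 0.28614; RR = 2.48386
OR/RR = 6.12955 / 2.48386 = 2.46776
The outcome is not rare, so the OR lies further from 1 than the RR.

2.468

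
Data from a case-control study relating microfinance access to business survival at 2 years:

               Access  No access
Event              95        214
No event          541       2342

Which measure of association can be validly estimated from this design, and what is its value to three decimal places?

1.922

Reading the table with exposure as columns: a = 95 (Access, case), b = 541 (Access, non-case), c = 214 (No access, case), d = 2342.
This is a case-control study: participants were sampled on outcome status, so risks in the source population cannot be estimated directly — relative risk is not valid here. The odds ratio is the appropriate measure.
OR = (a·d)/(b·c) = (95 × 2342) / (541 × 214) = 222490 / 115774 = 1.92176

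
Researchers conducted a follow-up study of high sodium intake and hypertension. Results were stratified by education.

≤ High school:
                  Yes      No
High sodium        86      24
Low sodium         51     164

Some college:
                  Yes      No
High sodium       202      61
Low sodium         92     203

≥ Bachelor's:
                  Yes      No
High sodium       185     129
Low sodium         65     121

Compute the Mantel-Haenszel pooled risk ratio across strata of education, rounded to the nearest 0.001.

2.292

RR_MH = Σ(aᵢ·n₀ᵢ/nᵢ) / Σ(cᵢ·n₁ᵢ/nᵢ), with n₁ᵢ = aᵢ+bᵢ (exposed), n₀ᵢ = cᵢ+dᵢ (unexposed), nᵢ = n₁ᵢ+n₀ᵢ.
Stratum 1 (≤ High school): n₁ = 110, n₀ = 215, n = 325; a·n₀/n = 86·215/325 = 56.8923; c·n₁/n = 51·110/325 = 17.2615
Stratum 2 (Some college): n₁ = 263, n₀ = 295, n = 558; a·n₀/n = 202·295/558 = 106.7921; c·n₁/n = 92·263/558 = 43.3620
Stratum 3 (≥ Bachelor's): n₁ = 314, n₀ = 186, n = 500; a·n₀/n = 185·186/500 = 68.8200; c·n₁/n = 65·314/500 = 40.8200
RR_MH = (56.8923 + 106.7921 + 68.8200) / (17.2615 + 43.3620 + 40.8200) = 232.5044 / 101.4435 = 2.29196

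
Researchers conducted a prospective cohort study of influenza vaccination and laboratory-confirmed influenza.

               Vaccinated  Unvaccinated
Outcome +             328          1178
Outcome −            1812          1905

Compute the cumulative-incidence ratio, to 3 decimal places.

0.401

Reading the table with exposure as columns: a = 328 (Vaccinated, case), b = 1812 (Vaccinated, non-case), c = 1178 (Unvaccinated, case), d = 1905.
Risk in exposed = 328/2140 = 0.15327; risk in unexposed = 1178/3083 = 0.38210.
RR = 0.15327 / 0.38210 = 0.40113
The risk is 60% lower among the exposed than among the unexposed.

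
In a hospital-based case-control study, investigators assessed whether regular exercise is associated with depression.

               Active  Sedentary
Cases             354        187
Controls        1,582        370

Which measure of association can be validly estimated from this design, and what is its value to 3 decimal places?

0.443

Reading the table with exposure as columns: a = 354 (Active, case), b = 1582 (Active, non-case), c = 187 (Sedentary, case), d = 370.
This is a hospital-based case-control study: participants were sampled on outcome status, so risks in the source population cannot be estimated directly — relative risk is not valid here. The odds ratio is the appropriate measure.
OR = (a·d)/(b·c) = (354 × 370) / (1582 × 187) = 130980 / 295834 = 0.44275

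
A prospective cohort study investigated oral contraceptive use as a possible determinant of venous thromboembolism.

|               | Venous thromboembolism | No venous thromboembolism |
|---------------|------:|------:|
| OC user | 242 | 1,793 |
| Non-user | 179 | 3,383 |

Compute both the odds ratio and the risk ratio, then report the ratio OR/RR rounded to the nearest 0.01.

1.08

Cells: a = 242, b = 1793, c = 179, d = 3383.
OR = (242·3383)/(1793·179) = 818686/320947 = 2.55084
Risk in exposed = 242/2035 = 0.11892; risk in unexposed = 179/3562 = 0.05025; RR = 2.36642
OR/RR = 2.55084 / 2.36642 = 1.07793
The outcome is not rare, so the OR lies further from 1 than the RR.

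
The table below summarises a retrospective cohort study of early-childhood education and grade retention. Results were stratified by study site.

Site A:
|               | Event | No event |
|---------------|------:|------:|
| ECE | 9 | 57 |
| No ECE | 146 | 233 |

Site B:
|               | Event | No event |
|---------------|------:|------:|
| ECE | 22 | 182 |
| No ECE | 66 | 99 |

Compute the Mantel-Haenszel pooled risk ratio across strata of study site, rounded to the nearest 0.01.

0.30

RR_MH = Σ(aᵢ·n₀ᵢ/nᵢ) / Σ(cᵢ·n₁ᵢ/nᵢ), with n₁ᵢ = aᵢ+bᵢ (exposed), n₀ᵢ = cᵢ+dᵢ (unexposed), nᵢ = n₁ᵢ+n₀ᵢ.
Stratum 1 (Site A): n₁ = 66, n₀ = 379, n = 445; a·n₀/n = 9·379/445 = 7.6652; c·n₁/n = 146·66/445 = 21.6539
Stratum 2 (Site B): n₁ = 204, n₀ = 165, n = 369; a·n₀/n = 22·165/369 = 9.8374; c·n₁/n = 66·204/369 = 36.4878
RR_MH = (7.6652 + 9.8374) / (21.6539 + 36.4878) = 17.5026 / 58.1417 = 0.30103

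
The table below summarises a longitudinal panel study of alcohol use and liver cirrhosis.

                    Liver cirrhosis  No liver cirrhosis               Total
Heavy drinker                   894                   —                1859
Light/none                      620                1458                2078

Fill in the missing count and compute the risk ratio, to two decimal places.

The missing cell is in the exposed row: 1859 − 894 = 965.
So a = 894, b = 965, c = 620, d = 1458.
RR = [a/(a+b)] / [c/(c+d)] = (894/1859) / (620/2078) = 0.48090/0.29836 = 1.61180

1.61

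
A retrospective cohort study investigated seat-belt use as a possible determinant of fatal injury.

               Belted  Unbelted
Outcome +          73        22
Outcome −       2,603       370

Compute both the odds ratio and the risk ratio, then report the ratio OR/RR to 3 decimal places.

Reading the table with exposure as columns: a = 73 (Belted, case), b = 2603 (Belted, non-case), c = 22 (Unbelted, case), d = 370.
OR = (73·370)/(2603·22) = 27010/57266 = 0.47166
Risk in exposed = 73/2676 = 0.02728; risk in unexposed = 22/392 = 0.05612; RR = 0.48607
OR/RR = 0.47166 / 0.48607 = 0.97035
The outcome is rare in both groups, so OR ≈ RR (ratio near 1).

0.970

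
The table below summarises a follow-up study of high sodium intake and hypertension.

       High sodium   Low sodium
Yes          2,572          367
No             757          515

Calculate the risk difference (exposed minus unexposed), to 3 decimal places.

0.357

Reading the table with exposure as columns: a = 2572 (High sodium, case), b = 757 (High sodium, non-case), c = 367 (Low sodium, case), d = 515.
Risk in exposed = 2572/3329 = 0.772604; risk in unexposed = 367/882 = 0.416100.
Risk difference = 0.772604 − 0.416100 = 0.356505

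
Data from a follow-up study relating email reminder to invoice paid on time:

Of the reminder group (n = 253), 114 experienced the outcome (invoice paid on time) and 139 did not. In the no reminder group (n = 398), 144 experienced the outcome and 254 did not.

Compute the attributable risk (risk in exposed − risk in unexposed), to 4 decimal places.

From the description: a = 114, b = 139, c = 144, d = 254.
Risk in exposed = 114/253 = 0.450593; risk in unexposed = 144/398 = 0.361809.
Risk difference = 0.450593 − 0.361809 = 0.088784

0.0888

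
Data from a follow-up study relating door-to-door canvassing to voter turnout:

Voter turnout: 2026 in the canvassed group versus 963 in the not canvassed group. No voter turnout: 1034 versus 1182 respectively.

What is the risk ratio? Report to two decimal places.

From the description: a = 2026, b = 1034, c = 963, d = 1182.
Risk in exposed = 2026/3060 = 0.66209; risk in unexposed = 963/2145 = 0.44895.
RR = 0.66209 / 0.44895 = 1.47475
The risk among the exposed is 1.47 times that among the unexposed.

1.47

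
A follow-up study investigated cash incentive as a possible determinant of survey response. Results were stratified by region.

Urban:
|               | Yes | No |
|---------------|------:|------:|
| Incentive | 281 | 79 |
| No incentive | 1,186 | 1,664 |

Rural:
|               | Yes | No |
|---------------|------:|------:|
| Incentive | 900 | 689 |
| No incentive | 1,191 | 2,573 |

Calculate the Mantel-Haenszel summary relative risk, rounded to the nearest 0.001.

RR_MH = Σ(aᵢ·n₀ᵢ/nᵢ) / Σ(cᵢ·n₁ᵢ/nᵢ), with n₁ᵢ = aᵢ+bᵢ (exposed), n₀ᵢ = cᵢ+dᵢ (unexposed), nᵢ = n₁ᵢ+n₀ᵢ.
Stratum 1 (Urban): n₁ = 360, n₀ = 2850, n = 3210; a·n₀/n = 281·2850/3210 = 249.4860; c·n₁/n = 1186·360/3210 = 133.0093
Stratum 2 (Rural): n₁ = 1589, n₀ = 3764, n = 5353; a·n₀/n = 900·3764/5353 = 632.8414; c·n₁/n = 1191·1589/5353 = 353.5399
RR_MH = (249.4860 + 632.8414) / (133.0093 + 353.5399) = 882.3274 / 486.5492 = 1.81344

1.813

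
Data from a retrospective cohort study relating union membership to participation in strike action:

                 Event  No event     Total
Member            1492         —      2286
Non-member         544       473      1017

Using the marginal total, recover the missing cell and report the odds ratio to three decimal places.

The missing cell is in the exposed row: 2286 − 1492 = 794.
So a = 1492, b = 794, c = 544, d = 473.
OR = (a·d)/(b·c) = (1492 × 473) / (794 × 544) = 705716 / 431936 = 1.63384

1.634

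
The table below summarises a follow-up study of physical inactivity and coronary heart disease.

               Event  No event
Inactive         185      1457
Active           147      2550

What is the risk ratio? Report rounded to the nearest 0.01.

Cells: a = 185, b = 1457, c = 147, d = 2550.
Risk in exposed = 185/1642 = 0.11267; risk in unexposed = 147/2697 = 0.05451.
RR = 0.11267 / 0.05451 = 2.06710
The risk among the exposed is 2.07 times that among the unexposed.

2.07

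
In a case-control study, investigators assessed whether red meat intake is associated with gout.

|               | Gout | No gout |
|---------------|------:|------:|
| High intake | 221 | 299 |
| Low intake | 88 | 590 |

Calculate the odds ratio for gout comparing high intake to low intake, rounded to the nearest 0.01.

Cells: a = 221, b = 299, c = 88, d = 590.
OR = (a·d)/(b·c) = (221 × 590) / (299 × 88) = 130390 / 26312 = 4.95553
The odds of gout are about 4.96 times as high in the high intake group.

4.96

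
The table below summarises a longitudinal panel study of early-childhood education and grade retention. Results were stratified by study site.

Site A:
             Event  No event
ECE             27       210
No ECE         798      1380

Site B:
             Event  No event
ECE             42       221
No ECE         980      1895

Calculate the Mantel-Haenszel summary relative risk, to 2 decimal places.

0.39

RR_MH = Σ(aᵢ·n₀ᵢ/nᵢ) / Σ(cᵢ·n₁ᵢ/nᵢ), with n₁ᵢ = aᵢ+bᵢ (exposed), n₀ᵢ = cᵢ+dᵢ (unexposed), nᵢ = n₁ᵢ+n₀ᵢ.
Stratum 1 (Site A): n₁ = 237, n₀ = 2178, n = 2415; a·n₀/n = 27·2178/2415 = 24.3503; c·n₁/n = 798·237/2415 = 78.3130
Stratum 2 (Site B): n₁ = 263, n₀ = 2875, n = 3138; a·n₀/n = 42·2875/3138 = 38.4799; c·n₁/n = 980·263/3138 = 82.1351
RR_MH = (24.3503 + 38.4799) / (78.3130 + 82.1351) = 62.8302 / 160.4482 = 0.39159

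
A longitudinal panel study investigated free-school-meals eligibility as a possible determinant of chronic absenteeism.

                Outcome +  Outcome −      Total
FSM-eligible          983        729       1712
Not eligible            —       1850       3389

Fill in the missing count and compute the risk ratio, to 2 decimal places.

The missing cell is in the unexposed row: 3389 − 1850 = 1539.
So a = 983, b = 729, c = 1539, d = 1850.
RR = [a/(a+b)] / [c/(c+d)] = (983/1712) / (1539/3389) = 0.57418/0.45412 = 1.26439

1.26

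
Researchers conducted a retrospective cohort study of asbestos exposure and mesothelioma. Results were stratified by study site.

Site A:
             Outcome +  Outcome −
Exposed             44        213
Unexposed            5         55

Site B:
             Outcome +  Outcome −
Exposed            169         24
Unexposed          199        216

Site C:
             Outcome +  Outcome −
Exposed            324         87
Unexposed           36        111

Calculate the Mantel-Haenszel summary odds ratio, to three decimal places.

OR_MH = Σ(aᵢdᵢ/nᵢ) / Σ(bᵢcᵢ/nᵢ), where nᵢ is the stratum total.
Stratum 1 (Site A): n = 317; a·d/n = 44·55/317 = 7.6341; b·c/n = 213·5/317 = 3.3596
Stratum 2 (Site B): n = 608; a·d/n = 169·216/608 = 60.0395; b·c/n = 24·199/608 = 7.8553
Stratum 3 (Site C): n = 558; a·d/n = 324·111/558 = 64.4516; b·c/n = 87·36/558 = 5.6129
OR_MH = (7.6341 + 60.0395 + 64.4516) / (3.3596 + 7.8553 + 5.6129) = 132.1252 / 16.8278 = 7.85161

7.852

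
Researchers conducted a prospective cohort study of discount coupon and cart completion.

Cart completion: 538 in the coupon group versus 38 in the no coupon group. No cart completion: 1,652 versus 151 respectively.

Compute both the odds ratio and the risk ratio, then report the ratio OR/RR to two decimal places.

From the description: a = 538, b = 1652, c = 38, d = 151.
OR = (538·151)/(1652·38) = 81238/62776 = 1.29409
Risk in exposed = 538/2190 = 0.24566; risk in unexposed = 38/189 = 0.20106; RR = 1.22185
OR/RR = 1.29409 / 1.22185 = 1.05913
The outcome is not rare, so the OR lies further from 1 than the RR.

1.06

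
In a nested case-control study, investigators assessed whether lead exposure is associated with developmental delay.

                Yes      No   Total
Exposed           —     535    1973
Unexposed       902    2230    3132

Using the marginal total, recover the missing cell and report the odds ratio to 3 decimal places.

6.645

The missing cell is in the exposed row: 1973 − 535 = 1438.
So a = 1438, b = 535, c = 902, d = 2230.
OR = (a·d)/(b·c) = (1438 × 2230) / (535 × 902) = 3206740 / 482570 = 6.64513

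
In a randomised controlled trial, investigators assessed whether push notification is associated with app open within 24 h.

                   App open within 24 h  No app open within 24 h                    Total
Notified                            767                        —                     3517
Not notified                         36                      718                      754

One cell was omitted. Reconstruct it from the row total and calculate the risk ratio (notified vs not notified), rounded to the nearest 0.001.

The missing cell is in the exposed row: 3517 − 767 = 2750.
So a = 767, b = 2750, c = 36, d = 718.
RR = [a/(a+b)] / [c/(c+d)] = (767/3517) / (36/754) = 0.21808/0.04775 = 4.56764

4.568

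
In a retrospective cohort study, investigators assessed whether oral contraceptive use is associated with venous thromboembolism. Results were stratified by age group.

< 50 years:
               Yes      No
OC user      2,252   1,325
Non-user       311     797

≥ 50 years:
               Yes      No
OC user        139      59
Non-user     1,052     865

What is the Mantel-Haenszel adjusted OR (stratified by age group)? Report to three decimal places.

OR_MH = Σ(aᵢdᵢ/nᵢ) / Σ(bᵢcᵢ/nᵢ), where nᵢ is the stratum total.
Stratum 1 (< 50 years): n = 4685; a·d/n = 2252·797/4685 = 383.1044; b·c/n = 1325·311/4685 = 87.9562
Stratum 2 (≥ 50 years): n = 2115; a·d/n = 139·865/2115 = 56.8487; b·c/n = 59·1052/2115 = 29.3466
OR_MH = (383.1044 + 56.8487) / (87.9562 + 29.3466) = 439.9531 / 117.3028 = 3.75058

3.751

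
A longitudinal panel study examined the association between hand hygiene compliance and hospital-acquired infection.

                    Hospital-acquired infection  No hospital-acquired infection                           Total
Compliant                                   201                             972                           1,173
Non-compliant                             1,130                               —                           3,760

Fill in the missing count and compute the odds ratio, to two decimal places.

0.48

The missing cell is in the unexposed row: 3760 − 1130 = 2630.
So a = 201, b = 972, c = 1130, d = 2630.
OR = (a·d)/(b·c) = (201 × 2630) / (972 × 1130) = 528630 / 1098360 = 0.48129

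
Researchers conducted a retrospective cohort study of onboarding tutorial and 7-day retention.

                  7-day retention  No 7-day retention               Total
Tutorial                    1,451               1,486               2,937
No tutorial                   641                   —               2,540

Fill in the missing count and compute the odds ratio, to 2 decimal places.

The missing cell is in the unexposed row: 2540 − 641 = 1899.
So a = 1451, b = 1486, c = 641, d = 1899.
OR = (a·d)/(b·c) = (1451 × 1899) / (1486 × 641) = 2755449 / 952526 = 2.89278

2.89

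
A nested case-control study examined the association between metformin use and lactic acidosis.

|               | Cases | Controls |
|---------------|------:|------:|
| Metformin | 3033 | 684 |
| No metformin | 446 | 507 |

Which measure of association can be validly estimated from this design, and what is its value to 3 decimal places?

5.041

Cells: a = 3033, b = 684, c = 446, d = 507.
This is a nested case-control study: participants were sampled on outcome status, so risks in the source population cannot be estimated directly — relative risk is not valid here. The odds ratio is the appropriate measure.
OR = (a·d)/(b·c) = (3033 × 507) / (684 × 446) = 1537731 / 305064 = 5.04068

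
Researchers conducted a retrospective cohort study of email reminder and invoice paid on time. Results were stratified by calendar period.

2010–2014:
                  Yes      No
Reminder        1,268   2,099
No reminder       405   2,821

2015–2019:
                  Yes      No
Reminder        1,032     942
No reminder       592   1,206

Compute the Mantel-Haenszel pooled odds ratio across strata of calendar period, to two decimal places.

OR_MH = Σ(aᵢdᵢ/nᵢ) / Σ(bᵢcᵢ/nᵢ), where nᵢ is the stratum total.
Stratum 1 (2010–2014): n = 6593; a·d/n = 1268·2821/6593 = 542.5494; b·c/n = 2099·405/6593 = 128.9390
Stratum 2 (2015–2019): n = 3772; a·d/n = 1032·1206/3772 = 329.9555; b·c/n = 942·592/3772 = 147.8431
OR_MH = (542.5494 + 329.9555) / (128.9390 + 147.8431) = 872.5048 / 276.7821 = 3.15232

3.15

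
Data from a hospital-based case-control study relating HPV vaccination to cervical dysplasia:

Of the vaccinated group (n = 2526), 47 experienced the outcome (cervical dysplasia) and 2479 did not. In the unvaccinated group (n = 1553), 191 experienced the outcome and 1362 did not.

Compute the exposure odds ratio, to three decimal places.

0.135

From the description: a = 47, b = 2479, c = 191, d = 1362.
OR = (a·d)/(b·c) = (47 × 1362) / (2479 × 191) = 64014 / 473489 = 0.13520
Exposure is associated with lower odds of cervical dysplasia (OR = 0.14 < 1).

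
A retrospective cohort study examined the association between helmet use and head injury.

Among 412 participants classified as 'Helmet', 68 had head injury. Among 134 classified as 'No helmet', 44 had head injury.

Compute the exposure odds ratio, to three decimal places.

From the description: a = 68, b = 344, c = 44, d = 90.
OR = (a·d)/(b·c) = (68 × 90) / (344 × 44) = 6120 / 15136 = 0.40433
Exposure is associated with lower odds of head injury (OR = 0.40 < 1).

0.404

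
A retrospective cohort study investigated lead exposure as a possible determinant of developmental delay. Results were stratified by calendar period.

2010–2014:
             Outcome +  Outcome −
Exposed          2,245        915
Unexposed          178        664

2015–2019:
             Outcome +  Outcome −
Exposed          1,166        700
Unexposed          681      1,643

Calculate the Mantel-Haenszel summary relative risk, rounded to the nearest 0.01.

2.52

RR_MH = Σ(aᵢ·n₀ᵢ/nᵢ) / Σ(cᵢ·n₁ᵢ/nᵢ), with n₁ᵢ = aᵢ+bᵢ (exposed), n₀ᵢ = cᵢ+dᵢ (unexposed), nᵢ = n₁ᵢ+n₀ᵢ.
Stratum 1 (2010–2014): n₁ = 3160, n₀ = 842, n = 4002; a·n₀/n = 2245·842/4002 = 472.3363; c·n₁/n = 178·3160/4002 = 140.5497
Stratum 2 (2015–2019): n₁ = 1866, n₀ = 2324, n = 4190; a·n₀/n = 1166·2324/4190 = 646.7265; c·n₁/n = 681·1866/4190 = 303.2807
RR_MH = (472.3363 + 646.7265) / (140.5497 + 303.2807) = 1119.0628 / 443.8304 = 2.52137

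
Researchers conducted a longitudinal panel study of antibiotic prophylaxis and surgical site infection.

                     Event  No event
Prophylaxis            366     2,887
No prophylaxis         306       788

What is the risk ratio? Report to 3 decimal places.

0.402

Cells: a = 366, b = 2887, c = 306, d = 788.
Risk in exposed = 366/3253 = 0.11251; risk in unexposed = 306/1094 = 0.27971.
RR = 0.11251 / 0.27971 = 0.40225
The risk is 60% lower among the exposed than among the unexposed.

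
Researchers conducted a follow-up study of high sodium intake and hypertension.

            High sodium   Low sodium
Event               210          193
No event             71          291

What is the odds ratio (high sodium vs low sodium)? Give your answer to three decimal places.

Reading the table with exposure as columns: a = 210 (High sodium, case), b = 71 (High sodium, non-case), c = 193 (Low sodium, case), d = 291.
OR = (a·d)/(b·c) = (210 × 291) / (71 × 193) = 61110 / 13703 = 4.45961
The odds of hypertension are about 4.46 times as high in the high sodium group.

4.460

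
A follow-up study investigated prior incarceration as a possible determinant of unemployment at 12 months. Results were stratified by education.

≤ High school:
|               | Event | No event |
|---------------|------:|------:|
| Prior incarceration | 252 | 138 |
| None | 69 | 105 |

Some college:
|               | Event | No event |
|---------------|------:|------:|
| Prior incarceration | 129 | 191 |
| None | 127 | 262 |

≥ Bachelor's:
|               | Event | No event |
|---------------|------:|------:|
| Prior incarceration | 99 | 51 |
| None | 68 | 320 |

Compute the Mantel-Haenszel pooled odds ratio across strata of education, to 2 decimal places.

2.67

OR_MH = Σ(aᵢdᵢ/nᵢ) / Σ(bᵢcᵢ/nᵢ), where nᵢ is the stratum total.
Stratum 1 (≤ High school): n = 564; a·d/n = 252·105/564 = 46.9149; b·c/n = 138·69/564 = 16.8830
Stratum 2 (Some college): n = 709; a·d/n = 129·262/709 = 47.6700; b·c/n = 191·127/709 = 34.2130
Stratum 3 (≥ Bachelor's): n = 538; a·d/n = 99·320/538 = 58.8848; b·c/n = 51·68/538 = 6.4461
OR_MH = (46.9149 + 47.6700 + 58.8848) / (16.8830 + 34.2130 + 6.4461) = 153.4696 / 57.5421 = 2.66709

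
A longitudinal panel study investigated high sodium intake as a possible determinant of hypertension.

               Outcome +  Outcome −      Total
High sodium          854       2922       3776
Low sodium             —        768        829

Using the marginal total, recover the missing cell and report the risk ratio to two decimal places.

The missing cell is in the unexposed row: 829 − 768 = 61.
So a = 854, b = 2922, c = 61, d = 768.
RR = [a/(a+b)] / [c/(c+d)] = (854/3776) / (61/829) = 0.22617/0.07358 = 3.07362

3.07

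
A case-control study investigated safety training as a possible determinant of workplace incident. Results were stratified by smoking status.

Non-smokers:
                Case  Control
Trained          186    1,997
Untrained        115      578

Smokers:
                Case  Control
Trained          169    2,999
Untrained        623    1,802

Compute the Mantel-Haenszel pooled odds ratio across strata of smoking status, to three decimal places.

OR_MH = Σ(aᵢdᵢ/nᵢ) / Σ(bᵢcᵢ/nᵢ), where nᵢ is the stratum total.
Stratum 1 (Non-smokers): n = 2876; a·d/n = 186·578/2876 = 37.3811; b·c/n = 1997·115/2876 = 79.8522
Stratum 2 (Smokers): n = 5593; a·d/n = 169·1802/5593 = 54.4498; b·c/n = 2999·623/5593 = 334.0563
OR_MH = (37.3811 + 54.4498) / (79.8522 + 334.0563) = 91.8309 / 413.9085 = 0.22186

0.222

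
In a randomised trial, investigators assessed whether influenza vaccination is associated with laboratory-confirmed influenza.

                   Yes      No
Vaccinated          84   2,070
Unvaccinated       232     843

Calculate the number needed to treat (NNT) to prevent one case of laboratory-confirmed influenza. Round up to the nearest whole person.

6

Risk in treated group = 84/2154 = 0.03900; risk in control = 232/1075 = 0.21581.
Absolute risk reduction = 0.21581 − 0.03900 = 0.17682
NNT = 1 / ARR = 1 / 0.17682 = 5.656 → round up → 6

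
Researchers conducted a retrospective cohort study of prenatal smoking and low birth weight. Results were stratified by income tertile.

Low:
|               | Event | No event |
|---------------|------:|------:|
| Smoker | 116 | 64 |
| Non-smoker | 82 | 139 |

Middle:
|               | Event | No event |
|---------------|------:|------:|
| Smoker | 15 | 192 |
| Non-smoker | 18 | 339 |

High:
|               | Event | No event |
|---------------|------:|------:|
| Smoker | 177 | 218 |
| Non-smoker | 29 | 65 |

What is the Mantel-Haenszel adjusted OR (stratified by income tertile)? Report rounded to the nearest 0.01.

OR_MH = Σ(aᵢdᵢ/nᵢ) / Σ(bᵢcᵢ/nᵢ), where nᵢ is the stratum total.
Stratum 1 (Low): n = 401; a·d/n = 116·139/401 = 40.2095; b·c/n = 64·82/401 = 13.0873
Stratum 2 (Middle): n = 564; a·d/n = 15·339/564 = 9.0160; b·c/n = 192·18/564 = 6.1277
Stratum 3 (High): n = 489; a·d/n = 177·65/489 = 23.5276; b·c/n = 218·29/489 = 12.9284
OR_MH = (40.2095 + 9.0160 + 23.5276) / (13.0873 + 6.1277 + 12.9284) = 72.7530 / 32.1434 = 2.26339

2.26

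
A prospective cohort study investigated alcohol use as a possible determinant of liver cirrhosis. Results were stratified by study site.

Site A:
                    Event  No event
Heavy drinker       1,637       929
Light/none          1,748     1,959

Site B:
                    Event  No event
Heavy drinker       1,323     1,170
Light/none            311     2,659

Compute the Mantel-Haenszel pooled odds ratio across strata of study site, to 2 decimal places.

OR_MH = Σ(aᵢdᵢ/nᵢ) / Σ(bᵢcᵢ/nᵢ), where nᵢ is the stratum total.
Stratum 1 (Site A): n = 6273; a·d/n = 1637·1959/6273 = 511.2200; b·c/n = 929·1748/6273 = 258.8701
Stratum 2 (Site B): n = 5463; a·d/n = 1323·2659/5463 = 643.9423; b·c/n = 1170·311/5463 = 66.6063
OR_MH = (511.2200 + 643.9423) / (258.8701 + 66.6063) = 1155.1623 / 325.4763 = 3.54914

3.55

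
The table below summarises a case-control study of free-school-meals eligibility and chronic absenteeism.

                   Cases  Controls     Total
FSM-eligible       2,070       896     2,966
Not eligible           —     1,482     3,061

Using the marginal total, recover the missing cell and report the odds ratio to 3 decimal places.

The missing cell is in the unexposed row: 3061 − 1482 = 1579.
So a = 2070, b = 896, c = 1579, d = 1482.
OR = (a·d)/(b·c) = (2070 × 1482) / (896 × 1579) = 3067740 / 1414784 = 2.16835

2.168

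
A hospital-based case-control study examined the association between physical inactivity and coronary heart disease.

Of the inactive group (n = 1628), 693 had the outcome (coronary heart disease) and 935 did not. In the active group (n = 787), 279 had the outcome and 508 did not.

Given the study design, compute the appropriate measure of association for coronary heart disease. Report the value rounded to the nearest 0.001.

From the description: a = 693, b = 935, c = 279, d = 508.
This is a hospital-based case-control study: participants were sampled on outcome status, so risks in the source population cannot be estimated directly — relative risk is not valid here. The odds ratio is the appropriate measure.
OR = (a·d)/(b·c) = (693 × 508) / (935 × 279) = 352044 / 260865 = 1.34953

1.350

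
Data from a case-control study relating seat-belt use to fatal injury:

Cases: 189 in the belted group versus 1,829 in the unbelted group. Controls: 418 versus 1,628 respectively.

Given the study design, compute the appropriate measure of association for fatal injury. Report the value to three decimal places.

0.402

From the description: a = 189, b = 418, c = 1829, d = 1628.
This is a case-control study: participants were sampled on outcome status, so risks in the source population cannot be estimated directly — relative risk is not valid here. The odds ratio is the appropriate measure.
OR = (a·d)/(b·c) = (189 × 1628) / (418 × 1829) = 307692 / 764522 = 0.40246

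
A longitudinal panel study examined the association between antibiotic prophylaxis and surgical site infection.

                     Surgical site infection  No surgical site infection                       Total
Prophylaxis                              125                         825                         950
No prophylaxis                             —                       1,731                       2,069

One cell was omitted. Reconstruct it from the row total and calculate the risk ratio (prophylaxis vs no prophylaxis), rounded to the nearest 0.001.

0.805

The missing cell is in the unexposed row: 2069 − 1731 = 338.
So a = 125, b = 825, c = 338, d = 1731.
RR = [a/(a+b)] / [c/(c+d)] = (125/950) / (338/2069) = 0.13158/0.16336 = 0.80543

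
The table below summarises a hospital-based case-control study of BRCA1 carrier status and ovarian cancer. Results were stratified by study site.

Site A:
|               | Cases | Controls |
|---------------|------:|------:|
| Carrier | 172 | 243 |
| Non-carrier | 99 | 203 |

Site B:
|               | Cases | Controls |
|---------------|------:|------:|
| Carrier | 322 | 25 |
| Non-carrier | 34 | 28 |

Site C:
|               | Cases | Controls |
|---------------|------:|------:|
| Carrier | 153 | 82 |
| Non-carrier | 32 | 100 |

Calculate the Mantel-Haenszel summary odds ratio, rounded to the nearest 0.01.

OR_MH = Σ(aᵢdᵢ/nᵢ) / Σ(bᵢcᵢ/nᵢ), where nᵢ is the stratum total.
Stratum 1 (Site A): n = 717; a·d/n = 172·203/717 = 48.6974; b·c/n = 243·99/717 = 33.5523
Stratum 2 (Site B): n = 409; a·d/n = 322·28/409 = 22.0440; b·c/n = 25·34/409 = 2.0782
Stratum 3 (Site C): n = 367; a·d/n = 153·100/367 = 41.6894; b·c/n = 82·32/367 = 7.1499
OR_MH = (48.6974 + 22.0440 + 41.6894) / (33.5523 + 2.0782 + 7.1499) = 112.4307 / 42.7804 = 2.62809

2.63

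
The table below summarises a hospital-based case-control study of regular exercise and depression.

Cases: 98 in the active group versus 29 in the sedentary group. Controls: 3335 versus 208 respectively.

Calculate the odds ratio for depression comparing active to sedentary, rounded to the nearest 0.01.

From the description: a = 98, b = 3335, c = 29, d = 208.
OR = (a·d)/(b·c) = (98 × 208) / (3335 × 29) = 20384 / 96715 = 0.21076
Exposure is associated with lower odds of depression (OR = 0.21 < 1).

0.21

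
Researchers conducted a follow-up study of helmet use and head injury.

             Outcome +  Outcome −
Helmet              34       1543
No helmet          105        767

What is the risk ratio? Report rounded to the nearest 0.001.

Cells: a = 34, b = 1543, c = 105, d = 767.
Risk in exposed = 34/1577 = 0.02156; risk in unexposed = 105/872 = 0.12041.
RR = 0.02156 / 0.12041 = 0.17905
The risk is 82% lower among the exposed than among the unexposed.

0.179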